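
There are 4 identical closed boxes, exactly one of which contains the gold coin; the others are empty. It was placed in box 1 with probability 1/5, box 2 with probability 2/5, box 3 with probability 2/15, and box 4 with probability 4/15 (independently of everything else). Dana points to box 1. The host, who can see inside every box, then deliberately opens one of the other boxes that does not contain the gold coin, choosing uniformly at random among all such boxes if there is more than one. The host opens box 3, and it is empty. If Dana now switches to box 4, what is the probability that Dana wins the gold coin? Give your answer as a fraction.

1/3

Condition on the true location of the gold coin.
If it is in box 1 (prior 1/5): the host has 3 equally likely choices, so probability 1/3; weight (1/5)·(1/3) = 1/15.
If it is in box 2 (prior 2/5): the host has 2 equally likely choices, so probability 1/2; weight (2/5)·(1/2) = 1/5.
If it is in box 3 (prior 2/15): the host opened box 3, so this case is ruled out; weight (2/15)·0 = 0.
If it is in box 4 (prior 4/15): the host has 2 equally likely choices, so probability 1/2; weight (4/15)·(1/2) = 2/15.
The weights sum to 2/5.
So P(the gold coin in box 4 | the host opened box 3) = (2/15) / (2/5) = 1/3.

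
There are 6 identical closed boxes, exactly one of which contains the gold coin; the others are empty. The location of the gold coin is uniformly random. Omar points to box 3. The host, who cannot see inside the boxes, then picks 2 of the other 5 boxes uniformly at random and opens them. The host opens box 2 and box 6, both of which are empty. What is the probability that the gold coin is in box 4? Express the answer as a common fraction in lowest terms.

1/4

Because the host chose which boxes to open without knowing where the gold coin is, the choice is independent of the prize location. Learning that none of the 2 opened boxes holds the gold coin simply rules out those 2 locations and leaves the remaining 4 boxes still equally likely by symmetry.
So P(the gold coin in box 4) = 1/4.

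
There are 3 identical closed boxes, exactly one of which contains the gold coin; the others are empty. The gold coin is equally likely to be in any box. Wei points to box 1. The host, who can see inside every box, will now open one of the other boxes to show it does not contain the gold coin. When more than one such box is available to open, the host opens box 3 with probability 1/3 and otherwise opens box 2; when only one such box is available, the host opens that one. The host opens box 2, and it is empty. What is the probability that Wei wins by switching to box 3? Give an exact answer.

3/5

Apply Bayes' rule, conditioning on where the gold coin actually is.
If it is in box 1 (prior 1/3): box 3 is available but not opened, probability 2/3; weight (1/3)·(2/3) = 2/9.
If it is in box 2 (prior 1/3): the host opened box 2, so this case is ruled out; weight (1/3)·0 = 0.
If it is in box 3 (prior 1/3): only box 2 is available, probability 1; weight (1/3)·1 = 1/3.
The weights sum to 5/9.
So P(the gold coin in box 3 | the host opened box 2) = (1/3) / (5/9) = 3/5.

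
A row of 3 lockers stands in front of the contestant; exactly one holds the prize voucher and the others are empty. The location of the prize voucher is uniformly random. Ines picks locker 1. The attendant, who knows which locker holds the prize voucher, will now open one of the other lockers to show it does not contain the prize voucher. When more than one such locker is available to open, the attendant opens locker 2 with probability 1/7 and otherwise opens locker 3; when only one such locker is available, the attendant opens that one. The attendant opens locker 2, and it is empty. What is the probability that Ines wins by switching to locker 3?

Condition on the true location of the prize voucher.
If it is in locker 1 (prior 1/3): locker 2 is available, opened with probability 1/7; weight (1/3)·(1/7) = 1/21.
If it is in locker 2 (prior 1/3): the attendant opened locker 2, so this case is ruled out; weight (1/3)·0 = 0.
If it is in locker 3 (prior 1/3): only locker 2 is available, probability 1; weight (1/3)·1 = 1/3.
The weights sum to 8/21.
So P(the prize voucher in locker 3 | the attendant opened locker 2) = (1/3) / (8/21) = 7/8.

7/8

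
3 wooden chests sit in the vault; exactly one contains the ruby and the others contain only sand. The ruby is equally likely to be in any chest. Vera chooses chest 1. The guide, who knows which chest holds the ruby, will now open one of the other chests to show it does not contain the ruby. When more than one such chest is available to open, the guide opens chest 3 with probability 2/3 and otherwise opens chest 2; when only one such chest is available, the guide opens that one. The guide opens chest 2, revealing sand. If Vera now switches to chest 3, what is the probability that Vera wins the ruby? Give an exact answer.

Apply Bayes' rule, conditioning on where the ruby actually is.
If it is in chest 1 (prior 1/3): chest 3 is available but not opened, probability 1/3; weight (1/3)·(1/3) = 1/9.
If it is in chest 2 (prior 1/3): the guide opened chest 2, so this case is ruled out; weight (1/3)·0 = 0.
If it is in chest 3 (prior 1/3): only chest 2 is available, probability 1; weight (1/3)·1 = 1/3.
The weights sum to 4/9.
So P(the ruby in chest 3 | the guide opened chest 2) = (1/3) / (4/9) = 3/4.

3/4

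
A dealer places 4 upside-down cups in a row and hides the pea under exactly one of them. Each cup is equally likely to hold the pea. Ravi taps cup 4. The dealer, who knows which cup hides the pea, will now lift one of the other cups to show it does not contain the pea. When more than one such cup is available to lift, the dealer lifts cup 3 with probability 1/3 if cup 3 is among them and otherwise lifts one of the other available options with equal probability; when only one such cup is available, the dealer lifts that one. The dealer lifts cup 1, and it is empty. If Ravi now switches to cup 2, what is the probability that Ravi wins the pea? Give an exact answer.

Condition on the true location of the pea.
If it is under cup 1 (prior 1/4): the dealer opened cup 1, so this case is ruled out; weight (1/4)·0 = 0.
If it is under cup 2 (prior 1/4): cup 3 is available but not opened, probability 2/3; weight (1/4)·(2/3) = 1/6.
If it is under cup 3 (prior 1/4): cup 3 holds the prize so is unavailable; the dealer chooses uniformly among the 2 others, probability 1/2; weight (1/4)·(1/2) = 1/8.
If it is under cup 4 (prior 1/4): cup 3 is available but not opened; cup 1 gets probability (1 − 1/3)/2 = 1/3; weight (1/4)·(1/3) = 1/12.
The weights sum to 3/8.
So P(the pea under cup 2 | the dealer opened cup 1) = (1/6) / (3/8) = 4/9.

4/9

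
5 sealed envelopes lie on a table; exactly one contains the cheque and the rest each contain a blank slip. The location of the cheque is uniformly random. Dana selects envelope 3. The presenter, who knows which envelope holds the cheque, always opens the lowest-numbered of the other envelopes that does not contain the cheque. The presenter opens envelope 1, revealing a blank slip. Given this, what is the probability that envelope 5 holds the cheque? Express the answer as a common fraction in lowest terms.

1/4

Consider each possible location of the cheque in turn.
If it is in envelope 1 (prior 1/5): the presenter opened envelope 1, so this case is ruled out; weight (1/5)·0 = 0.
If it is in any of envelopes 2, 3, 4, and 5 (prior 1/5 each): envelope 1 is the lowest-numbered option available, probability 1; weight (1/5)·1 = 1/5 each.
The weights sum to 4/5.
So P(the cheque in envelope 5 | the presenter opened envelope 1) = (1/5) / (4/5) = 1/4.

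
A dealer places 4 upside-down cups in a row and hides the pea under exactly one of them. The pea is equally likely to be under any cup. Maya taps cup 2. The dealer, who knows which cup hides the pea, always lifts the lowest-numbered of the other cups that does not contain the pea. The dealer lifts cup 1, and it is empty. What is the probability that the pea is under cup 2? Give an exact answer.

Condition on the true location of the pea.
If it is under cup 1 (prior 1/4): the dealer opened cup 1, so this case is ruled out; weight (1/4)·0 = 0.
If it is under any of cups 2, 3, and 4 (prior 1/4 each): cup 1 is the lowest-numbered option available, probability 1; weight (1/4)·1 = 1/4 each.
The weights sum to 3/4.
So P(the pea under cup 2 | the dealer opened cup 1) = (1/4) / (3/4) = 1/3.

1/3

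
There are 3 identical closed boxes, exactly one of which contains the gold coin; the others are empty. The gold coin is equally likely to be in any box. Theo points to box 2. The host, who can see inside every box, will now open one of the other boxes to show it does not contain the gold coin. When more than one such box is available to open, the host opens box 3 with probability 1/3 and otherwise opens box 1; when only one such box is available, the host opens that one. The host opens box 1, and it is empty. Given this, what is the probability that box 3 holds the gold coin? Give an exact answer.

Consider each possible location of the gold coin in turn.
If it is in box 1 (prior 1/3): the host opened box 1, so this case is ruled out; weight (1/3)·0 = 0.
If it is in box 2 (prior 1/3): box 3 is available but not opened, probability 2/3; weight (1/3)·(2/3) = 2/9.
If it is in box 3 (prior 1/3): only box 1 is available, probability 1; weight (1/3)·1 = 1/3.
The weights sum to 5/9.
So P(the gold coin in box 3 | the host opened box 1) = (1/3) / (5/9) = 3/5.

3/5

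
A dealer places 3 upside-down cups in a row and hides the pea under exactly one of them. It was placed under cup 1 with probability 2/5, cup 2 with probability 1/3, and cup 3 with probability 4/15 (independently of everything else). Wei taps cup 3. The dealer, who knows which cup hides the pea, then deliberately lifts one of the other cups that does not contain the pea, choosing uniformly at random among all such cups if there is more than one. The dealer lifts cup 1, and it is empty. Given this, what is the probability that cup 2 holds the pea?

Consider each possible location of the pea in turn.
If it is under cup 1 (prior 2/5): the dealer opened cup 1, so this case is ruled out; weight (2/5)·0 = 0.
If it is under cup 2 (prior 1/3): the dealer has no choice, probability 1; weight (1/3)·1 = 1/3.
If it is under cup 3 (prior 4/15): the dealer has 2 equally likely choices, so probability 1/2; weight (4/15)·(1/2) = 2/15.
The weights sum to 7/15.
So P(the pea under cup 2 | the dealer opened cup 1) = (1/3) / (7/15) = 5/7.

5/7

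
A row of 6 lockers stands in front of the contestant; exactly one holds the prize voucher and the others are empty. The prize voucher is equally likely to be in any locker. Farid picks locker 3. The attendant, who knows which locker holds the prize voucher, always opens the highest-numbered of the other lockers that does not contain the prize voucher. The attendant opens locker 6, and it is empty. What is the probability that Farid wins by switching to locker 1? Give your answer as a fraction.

Apply Bayes' rule, conditioning on where the prize voucher actually is.
If it is in any of lockers 1, 2, 3, 4, and 5 (prior 1/6 each): locker 6 is the highest-numbered option available, probability 1; weight (1/6)·1 = 1/6 each.
If it is in locker 6 (prior 1/6): the attendant opened locker 6, so this case is ruled out; weight (1/6)·0 = 0.
The weights sum to 5/6.
So P(the prize voucher in locker 1 | the attendant opened locker 6) = (1/6) / (5/6) = 1/5.

1/5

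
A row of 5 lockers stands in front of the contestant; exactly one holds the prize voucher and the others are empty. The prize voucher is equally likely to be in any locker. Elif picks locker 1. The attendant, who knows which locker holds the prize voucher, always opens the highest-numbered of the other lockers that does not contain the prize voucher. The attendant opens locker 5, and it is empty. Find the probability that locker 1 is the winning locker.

Apply Bayes' rule, conditioning on where the prize voucher actually is.
If it is in any of lockers 1, 2, 3, and 4 (prior 1/5 each): locker 5 is the highest-numbered option available, probability 1; weight (1/5)·1 = 1/5 each.
If it is in locker 5 (prior 1/5): the attendant opened locker 5, so this case is ruled out; weight (1/5)·0 = 0.
The weights sum to 4/5.
So P(the prize voucher in locker 1 | the attendant opened locker 5) = (1/5) / (4/5) = 1/4.

1/4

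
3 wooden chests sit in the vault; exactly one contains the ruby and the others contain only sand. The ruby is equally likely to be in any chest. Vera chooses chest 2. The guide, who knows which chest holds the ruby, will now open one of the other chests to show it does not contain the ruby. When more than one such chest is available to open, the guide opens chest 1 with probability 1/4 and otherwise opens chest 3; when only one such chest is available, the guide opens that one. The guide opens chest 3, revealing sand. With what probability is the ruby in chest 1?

4/7

Condition on the true location of the ruby.
If it is in chest 1 (prior 1/3): only chest 3 is available, probability 1; weight (1/3)·1 = 1/3.
If it is in chest 2 (prior 1/3): chest 1 is available but not opened, probability 3/4; weight (1/3)·(3/4) = 1/4.
If it is in chest 3 (prior 1/3): the guide opened chest 3, so this case is ruled out; weight (1/3)·0 = 0.
The weights sum to 7/12.
So P(the ruby in chest 1 | the guide opened chest 3) = (1/3) / (7/12) = 4/7.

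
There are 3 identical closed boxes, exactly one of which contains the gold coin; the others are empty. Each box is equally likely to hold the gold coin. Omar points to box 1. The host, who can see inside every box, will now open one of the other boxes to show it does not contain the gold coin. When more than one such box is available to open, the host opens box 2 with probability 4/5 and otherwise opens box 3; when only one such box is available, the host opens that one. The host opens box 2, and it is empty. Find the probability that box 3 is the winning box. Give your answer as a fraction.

Consider each possible location of the gold coin in turn.
If it is in box 1 (prior 1/3): box 2 is available, opened with probability 4/5; weight (1/3)·(4/5) = 4/15.
If it is in box 2 (prior 1/3): the host opened box 2, so this case is ruled out; weight (1/3)·0 = 0.
If it is in box 3 (prior 1/3): only box 2 is available, probability 1; weight (1/3)·1 = 1/3.
The weights sum to 3/5.
So P(the gold coin in box 3 | the host opened box 2) = (1/3) / (3/5) = 5/9.

5/9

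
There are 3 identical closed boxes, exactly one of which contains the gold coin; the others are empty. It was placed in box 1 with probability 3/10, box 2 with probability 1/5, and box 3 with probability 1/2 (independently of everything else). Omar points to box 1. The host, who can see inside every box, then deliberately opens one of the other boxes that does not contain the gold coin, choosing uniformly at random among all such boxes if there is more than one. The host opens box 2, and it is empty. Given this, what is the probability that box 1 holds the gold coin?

3/13

Apply Bayes' rule, conditioning on where the gold coin actually is.
If it is in box 1 (prior 3/10): the host has 2 equally likely choices, so probability 1/2; weight (3/10)·(1/2) = 3/20.
If it is in box 2 (prior 1/5): the host opened box 2, so this case is ruled out; weight (1/5)·0 = 0.
If it is in box 3 (prior 1/2): the host has no choice, probability 1; weight (1/2)·1 = 1/2.
The weights sum to 13/20.
So P(the gold coin in box 1 | the host opened box 2) = (3/20) / (13/20) = 3/13.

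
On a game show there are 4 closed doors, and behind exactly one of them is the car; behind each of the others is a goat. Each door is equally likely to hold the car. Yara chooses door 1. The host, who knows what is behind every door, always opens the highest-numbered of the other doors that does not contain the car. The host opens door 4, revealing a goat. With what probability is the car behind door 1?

1/3

Condition on the true location of the car.
If it is behind any of doors 1, 2, and 3 (prior 1/4 each): door 4 is the highest-numbered option available, probability 1; weight (1/4)·1 = 1/4 each.
If it is behind door 4 (prior 1/4): the host opened door 4, so this case is ruled out; weight (1/4)·0 = 0.
The weights sum to 3/4.
So P(the car behind door 1 | the host opened door 4) = (1/4) / (3/4) = 1/3.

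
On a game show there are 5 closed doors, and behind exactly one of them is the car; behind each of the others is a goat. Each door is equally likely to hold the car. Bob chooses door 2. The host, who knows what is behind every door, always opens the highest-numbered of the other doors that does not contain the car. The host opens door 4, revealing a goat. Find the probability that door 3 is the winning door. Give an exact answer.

0

Condition on the true location of the car.
If it is behind any of doors 1, 2, and 3 (prior 1/5 each): the host would have opened door 5 instead, probability 0; weight (1/5)·0 = 0 each.
If it is behind door 4 (prior 1/5): the host opened door 4, so this case is ruled out; weight (1/5)·0 = 0.
If it is behind door 5 (prior 1/5): door 4 is the highest-numbered option available, probability 1; weight (1/5)·1 = 1/5.
The weights sum to 1/5.
So P(the car behind door 3 | the host opened door 4) = 0 / (1/5) = 0.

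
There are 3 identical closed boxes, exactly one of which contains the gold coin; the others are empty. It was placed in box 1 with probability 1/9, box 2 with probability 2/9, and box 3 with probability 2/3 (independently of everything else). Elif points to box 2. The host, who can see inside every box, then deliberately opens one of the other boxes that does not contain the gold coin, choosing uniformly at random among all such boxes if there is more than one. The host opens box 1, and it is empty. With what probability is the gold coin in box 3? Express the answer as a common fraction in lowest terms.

Condition on the true location of the gold coin.
If it is in box 1 (prior 1/9): the host opened box 1, so this case is ruled out; weight (1/9)·0 = 0.
If it is in box 2 (prior 2/9): the host has 2 equally likely choices, so probability 1/2; weight (2/9)·(1/2) = 1/9.
If it is in box 3 (prior 2/3): the host has no choice, probability 1; weight (2/3)·1 = 2/3.
The weights sum to 7/9.
So P(the gold coin in box 3 | the host opened box 1) = (2/3) / (7/9) = 6/7.

6/7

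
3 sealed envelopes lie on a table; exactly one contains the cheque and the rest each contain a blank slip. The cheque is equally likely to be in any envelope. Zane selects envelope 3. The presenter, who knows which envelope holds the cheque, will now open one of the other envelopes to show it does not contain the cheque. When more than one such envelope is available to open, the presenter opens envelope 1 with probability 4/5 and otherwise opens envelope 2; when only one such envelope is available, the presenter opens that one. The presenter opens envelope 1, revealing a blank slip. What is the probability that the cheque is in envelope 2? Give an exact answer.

Apply Bayes' rule, conditioning on where the cheque actually is.
If it is in envelope 1 (prior 1/3): the presenter opened envelope 1, so this case is ruled out; weight (1/3)·0 = 0.
If it is in envelope 2 (prior 1/3): only envelope 1 is available, probability 1; weight (1/3)·1 = 1/3.
If it is in envelope 3 (prior 1/3): envelope 1 is available, opened with probability 4/5; weight (1/3)·(4/5) = 4/15.
The weights sum to 3/5.
So P(the cheque in envelope 2 | the presenter opened envelope 1) = (1/3) / (3/5) = 5/9.

5/9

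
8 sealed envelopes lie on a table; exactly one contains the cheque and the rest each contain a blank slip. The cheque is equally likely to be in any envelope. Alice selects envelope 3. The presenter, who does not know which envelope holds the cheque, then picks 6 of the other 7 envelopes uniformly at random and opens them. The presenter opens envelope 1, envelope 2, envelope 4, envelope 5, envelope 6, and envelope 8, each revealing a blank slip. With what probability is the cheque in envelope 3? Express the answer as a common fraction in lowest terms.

Consider each possible location of the cheque in turn.
If it is in any of envelopes 1, 2, 4, 5, 6, and 8 (prior 1/8 each): that envelope was opened and seen not to hold the prize — ruled out; weight (1/8)·0 = 0 each.
If it is in either of envelopes 3 and 7 (prior 1/8 each): the presenter picks exactly this set with probability 1/7 regardless, and none is the prize; weight (1/8)·(1/7) = 1/56 each.
The weights sum to 1/28.
So P(the cheque in envelope 3 | the presenter opened envelope 1, envelope 2, envelope 4, envelope 5, envelope 6, and envelope 8) = (1/56) / (1/28) = 1/2.

1/2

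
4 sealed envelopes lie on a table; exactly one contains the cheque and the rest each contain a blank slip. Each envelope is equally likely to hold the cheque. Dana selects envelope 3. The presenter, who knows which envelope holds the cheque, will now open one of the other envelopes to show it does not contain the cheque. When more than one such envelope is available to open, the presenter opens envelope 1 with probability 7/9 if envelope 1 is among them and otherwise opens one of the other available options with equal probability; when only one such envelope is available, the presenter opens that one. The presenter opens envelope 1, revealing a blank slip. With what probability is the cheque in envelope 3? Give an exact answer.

1/3

Condition on the true location of the cheque.
If it is in envelope 1 (prior 1/4): the presenter opened envelope 1, so this case is ruled out; weight (1/4)·0 = 0.
If it is in any of envelopes 2, 3, and 4 (prior 1/4 each): envelope 1 is available, opened with probability 7/9; weight (1/4)·(7/9) = 7/36 each.
The weights sum to 7/12.
So P(the cheque in envelope 3 | the presenter opened envelope 1) = (7/36) / (7/12) = 1/3.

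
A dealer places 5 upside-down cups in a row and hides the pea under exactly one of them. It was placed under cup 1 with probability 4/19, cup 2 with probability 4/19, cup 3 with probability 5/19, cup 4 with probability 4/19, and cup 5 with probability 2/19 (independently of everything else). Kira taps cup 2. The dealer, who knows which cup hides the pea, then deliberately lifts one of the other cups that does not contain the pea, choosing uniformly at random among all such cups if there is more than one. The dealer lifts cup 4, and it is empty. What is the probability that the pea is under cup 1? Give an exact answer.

2/7

Condition on the true location of the pea.
If it is under cup 1 (prior 4/19): the dealer has 3 equally likely choices, so probability 1/3; weight (4/19)·(1/3) = 4/57.
If it is under cup 2 (prior 4/19): the dealer has 4 equally likely choices, so probability 1/4; weight (4/19)·(1/4) = 1/19.
If it is under cup 3 (prior 5/19): the dealer has 3 equally likely choices, so probability 1/3; weight (5/19)·(1/3) = 5/57.
If it is under cup 4 (prior 4/19): the dealer opened cup 4, so this case is ruled out; weight (4/19)·0 = 0.
If it is under cup 5 (prior 2/19): the dealer has 3 equally likely choices, so probability 1/3; weight (2/19)·(1/3) = 2/57.
The weights sum to 14/57.
So P(the pea under cup 1 | the dealer opened cup 4) = (4/57) / (14/57) = 2/7.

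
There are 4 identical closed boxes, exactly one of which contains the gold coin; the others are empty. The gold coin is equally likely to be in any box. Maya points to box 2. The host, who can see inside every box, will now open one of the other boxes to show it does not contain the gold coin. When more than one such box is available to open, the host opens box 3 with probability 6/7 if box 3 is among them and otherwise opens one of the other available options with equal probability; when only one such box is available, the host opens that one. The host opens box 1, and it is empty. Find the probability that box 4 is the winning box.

Condition on the true location of the gold coin.
If it is in box 1 (prior 1/4): the host opened box 1, so this case is ruled out; weight (1/4)·0 = 0.
If it is in box 2 (prior 1/4): box 3 is available but not opened; box 1 gets probability (1 − 6/7)/2 = 1/14; weight (1/4)·(1/14) = 1/56.
If it is in box 3 (prior 1/4): box 3 holds the prize so is unavailable; the host chooses uniformly among the 2 others, probability 1/2; weight (1/4)·(1/2) = 1/8.
If it is in box 4 (prior 1/4): box 3 is available but not opened, probability 1/7; weight (1/4)·(1/7) = 1/28.
The weights sum to 5/28.
So P(the gold coin in box 4 | the host opened box 1) = (1/28) / (5/28) = 1/5.

1/5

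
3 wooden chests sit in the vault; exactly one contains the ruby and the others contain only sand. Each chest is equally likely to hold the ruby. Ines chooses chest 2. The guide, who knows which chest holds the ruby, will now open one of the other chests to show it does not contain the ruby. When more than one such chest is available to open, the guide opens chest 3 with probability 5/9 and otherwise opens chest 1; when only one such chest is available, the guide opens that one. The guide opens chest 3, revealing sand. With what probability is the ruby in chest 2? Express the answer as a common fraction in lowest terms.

Apply Bayes' rule, conditioning on where the ruby actually is.
If it is in chest 1 (prior 1/3): only chest 3 is available, probability 1; weight (1/3)·1 = 1/3.
If it is in chest 2 (prior 1/3): chest 3 is available, opened with probability 5/9; weight (1/3)·(5/9) = 5/27.
If it is in chest 3 (prior 1/3): the guide opened chest 3, so this case is ruled out; weight (1/3)·0 = 0.
The weights sum to 14/27.
So P(the ruby in chest 2 | the guide opened chest 3) = (5/27) / (14/27) = 5/14.

5/14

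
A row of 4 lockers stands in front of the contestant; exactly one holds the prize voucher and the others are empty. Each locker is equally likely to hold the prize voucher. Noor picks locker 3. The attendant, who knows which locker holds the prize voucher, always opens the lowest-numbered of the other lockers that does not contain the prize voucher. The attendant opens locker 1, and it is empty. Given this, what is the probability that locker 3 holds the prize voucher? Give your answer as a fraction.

Apply Bayes' rule, conditioning on where the prize voucher actually is.
If it is in locker 1 (prior 1/4): the attendant opened locker 1, so this case is ruled out; weight (1/4)·0 = 0.
If it is in any of lockers 2, 3, and 4 (prior 1/4 each): locker 1 is the lowest-numbered option available, probability 1; weight (1/4)·1 = 1/4 each.
The weights sum to 3/4.
So P(the prize voucher in locker 3 | the attendant opened locker 1) = (1/4) / (3/4) = 1/3.

1/3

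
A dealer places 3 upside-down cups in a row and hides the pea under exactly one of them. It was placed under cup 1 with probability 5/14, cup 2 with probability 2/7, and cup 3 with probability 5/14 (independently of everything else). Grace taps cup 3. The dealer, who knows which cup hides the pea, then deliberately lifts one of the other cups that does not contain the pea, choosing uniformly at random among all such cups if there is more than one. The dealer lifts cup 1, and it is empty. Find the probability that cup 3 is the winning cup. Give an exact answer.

Apply Bayes' rule, conditioning on where the pea actually is.
If it is under cup 1 (prior 5/14): the dealer opened cup 1, so this case is ruled out; weight (5/14)·0 = 0.
If it is under cup 2 (prior 2/7): the dealer has no choice, probability 1; weight (2/7)·1 = 2/7.
If it is under cup 3 (prior 5/14): the dealer has 2 equally likely choices, so probability 1/2; weight (5/14)·(1/2) = 5/28.
The weights sum to 13/28.
So P(the pea under cup 3 | the dealer opened cup 1) = (5/28) / (13/28) = 5/13.

5/13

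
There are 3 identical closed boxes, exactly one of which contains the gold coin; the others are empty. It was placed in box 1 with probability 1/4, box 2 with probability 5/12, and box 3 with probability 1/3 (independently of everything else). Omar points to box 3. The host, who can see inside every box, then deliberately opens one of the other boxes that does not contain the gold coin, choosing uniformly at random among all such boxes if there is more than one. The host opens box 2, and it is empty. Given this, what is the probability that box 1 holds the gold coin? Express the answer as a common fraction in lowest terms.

3/5

Condition on the true location of the gold coin.
If it is in box 1 (prior 1/4): the host has no choice, probability 1; weight (1/4)·1 = 1/4.
If it is in box 2 (prior 5/12): the host opened box 2, so this case is ruled out; weight (5/12)·0 = 0.
If it is in box 3 (prior 1/3): the host has 2 equally likely choices, so probability 1/2; weight (1/3)·(1/2) = 1/6.
The weights sum to 5/12.
So P(the gold coin in box 1 | the host opened box 2) = (1/4) / (5/12) = 3/5.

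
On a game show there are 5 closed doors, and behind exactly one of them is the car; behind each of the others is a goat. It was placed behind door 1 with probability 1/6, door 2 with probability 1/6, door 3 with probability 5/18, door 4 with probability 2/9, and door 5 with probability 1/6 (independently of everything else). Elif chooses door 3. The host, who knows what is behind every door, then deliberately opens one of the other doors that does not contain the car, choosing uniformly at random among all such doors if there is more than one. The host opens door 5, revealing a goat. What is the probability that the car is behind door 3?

3/11

Consider each possible location of the car in turn.
If it is behind either of doors 1 and 2 (prior 1/6 each): the host has 3 equally likely choices, so probability 1/3; weight (1/6)·(1/3) = 1/18 each.
If it is behind door 3 (prior 5/18): the host has 4 equally likely choices, so probability 1/4; weight (5/18)·(1/4) = 5/72.
If it is behind door 4 (prior 2/9): the host has 3 equally likely choices, so probability 1/3; weight (2/9)·(1/3) = 2/27.
If it is behind door 5 (prior 1/6): the host opened door 5, so this case is ruled out; weight (1/6)·0 = 0.
The weights sum to 55/216.
So P(the car behind door 3 | the host opened door 5) = (5/72) / (55/216) = 3/11.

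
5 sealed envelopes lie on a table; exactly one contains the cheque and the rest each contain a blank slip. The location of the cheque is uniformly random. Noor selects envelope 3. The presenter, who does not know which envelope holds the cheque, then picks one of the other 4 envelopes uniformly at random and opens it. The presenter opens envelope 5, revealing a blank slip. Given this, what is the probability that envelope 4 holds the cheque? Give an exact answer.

Apply Bayes' rule, conditioning on where the cheque actually is.
If it is in any of envelopes 1, 2, 3, and 4 (prior 1/5 each): the presenter picks envelope 5 with probability 1/4 regardless, and it is not the prize; weight (1/5)·(1/4) = 1/20 each.
If it is in envelope 5 (prior 1/5): the presenter opened envelope 5, so this case is ruled out; weight (1/5)·0 = 0.
The weights sum to 1/5.
So P(the cheque in envelope 4 | the presenter opened envelope 5) = (1/20) / (1/5) = 1/4.

1/4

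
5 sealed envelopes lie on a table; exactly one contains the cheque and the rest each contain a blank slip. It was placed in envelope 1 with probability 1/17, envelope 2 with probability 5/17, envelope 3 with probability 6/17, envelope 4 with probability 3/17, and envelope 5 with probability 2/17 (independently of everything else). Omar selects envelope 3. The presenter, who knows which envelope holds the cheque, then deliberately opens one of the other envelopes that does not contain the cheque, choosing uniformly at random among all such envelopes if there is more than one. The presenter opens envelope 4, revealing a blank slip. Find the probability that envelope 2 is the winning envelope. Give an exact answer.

Apply Bayes' rule, conditioning on where the cheque actually is.
If it is in envelope 1 (prior 1/17): the presenter has 3 equally likely choices, so probability 1/3; weight (1/17)·(1/3) = 1/51.
If it is in envelope 2 (prior 5/17): the presenter has 3 equally likely choices, so probability 1/3; weight (5/17)·(1/3) = 5/51.
If it is in envelope 3 (prior 6/17): the presenter has 4 equally likely choices, so probability 1/4; weight (6/17)·(1/4) = 3/34.
If it is in envelope 4 (prior 3/17): the presenter opened envelope 4, so this case is ruled out; weight (3/17)·0 = 0.
If it is in envelope 5 (prior 2/17): the presenter has 3 equally likely choices, so probability 1/3; weight (2/17)·(1/3) = 2/51.
The weights sum to 25/102.
So P(the cheque in envelope 2 | the presenter opened envelope 4) = (5/51) / (25/102) = 2/5.

2/5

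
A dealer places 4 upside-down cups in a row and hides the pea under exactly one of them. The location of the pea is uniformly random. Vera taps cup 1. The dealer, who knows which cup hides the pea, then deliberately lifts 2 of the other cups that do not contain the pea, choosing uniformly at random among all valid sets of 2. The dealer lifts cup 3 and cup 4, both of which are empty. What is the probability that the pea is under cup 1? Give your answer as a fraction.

1/4

Apply Bayes' rule, conditioning on where the pea actually is.
If it is under cup 1 (prior 1/4): the dealer has 3 equally likely choices, so probability 1/3; weight (1/4)·(1/3) = 1/12.
If it is under cup 2 (prior 1/4): the dealer has no choice, probability 1; weight (1/4)·1 = 1/4.
If it is under either of cups 3 and 4 (prior 1/4 each): that cup was opened and seen not to hold the prize — ruled out; weight (1/4)·0 = 0 each.
The weights sum to 1/3.
So P(the pea under cup 1 | the dealer opened cup 3 and cup 4) = (1/12) / (1/3) = 1/4.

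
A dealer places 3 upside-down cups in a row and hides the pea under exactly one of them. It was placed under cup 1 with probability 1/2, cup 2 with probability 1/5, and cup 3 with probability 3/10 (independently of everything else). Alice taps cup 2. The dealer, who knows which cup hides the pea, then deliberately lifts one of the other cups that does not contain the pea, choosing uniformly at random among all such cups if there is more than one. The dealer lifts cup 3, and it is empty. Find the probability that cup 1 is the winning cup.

5/6

Apply Bayes' rule, conditioning on where the pea actually is.
If it is under cup 1 (prior 1/2): the dealer has no choice, probability 1; weight (1/2)·1 = 1/2.
If it is under cup 2 (prior 1/5): the dealer has 2 equally likely choices, so probability 1/2; weight (1/5)·(1/2) = 1/10.
If it is under cup 3 (prior 3/10): the dealer opened cup 3, so this case is ruled out; weight (3/10)·0 = 0.
The weights sum to 3/5.
So P(the pea under cup 1 | the dealer opened cup 3) = (1/2) / (3/5) = 5/6.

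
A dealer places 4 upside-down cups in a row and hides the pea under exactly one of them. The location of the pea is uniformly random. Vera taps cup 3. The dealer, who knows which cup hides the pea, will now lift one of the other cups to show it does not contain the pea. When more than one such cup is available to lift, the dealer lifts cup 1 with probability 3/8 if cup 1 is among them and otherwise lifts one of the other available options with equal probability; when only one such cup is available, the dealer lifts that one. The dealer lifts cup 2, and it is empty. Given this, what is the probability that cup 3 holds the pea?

Apply Bayes' rule, conditioning on where the pea actually is.
If it is under cup 1 (prior 1/4): cup 1 holds the prize so is unavailable; the dealer chooses uniformly among the 2 others, probability 1/2; weight (1/4)·(1/2) = 1/8.
If it is under cup 2 (prior 1/4): the dealer opened cup 2, so this case is ruled out; weight (1/4)·0 = 0.
If it is under cup 3 (prior 1/4): cup 1 is available but not opened; cup 2 gets probability (1 − 3/8)/2 = 5/16; weight (1/4)·(5/16) = 5/64.
If it is under cup 4 (prior 1/4): cup 1 is available but not opened, probability 5/8; weight (1/4)·(5/8) = 5/32.
The weights sum to 23/64.
So P(the pea under cup 3 | the dealer opened cup 2) = (5/64) / (23/64) = 5/23.

5/23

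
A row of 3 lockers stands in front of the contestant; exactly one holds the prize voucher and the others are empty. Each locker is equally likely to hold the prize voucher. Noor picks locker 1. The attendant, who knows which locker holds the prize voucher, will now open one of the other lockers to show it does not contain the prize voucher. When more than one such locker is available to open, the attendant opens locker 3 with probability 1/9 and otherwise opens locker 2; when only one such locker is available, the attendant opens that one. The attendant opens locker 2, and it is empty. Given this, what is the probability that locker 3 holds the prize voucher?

Apply Bayes' rule, conditioning on where the prize voucher actually is.
If it is in locker 1 (prior 1/3): locker 3 is available but not opened, probability 8/9; weight (1/3)·(8/9) = 8/27.
If it is in locker 2 (prior 1/3): the attendant opened locker 2, so this case is ruled out; weight (1/3)·0 = 0.
If it is in locker 3 (prior 1/3): only locker 2 is available, probability 1; weight (1/3)·1 = 1/3.
The weights sum to 17/27.
So P(the prize voucher in locker 3 | the attendant opened locker 2) = (1/3) / (17/27) = 9/17.

9/17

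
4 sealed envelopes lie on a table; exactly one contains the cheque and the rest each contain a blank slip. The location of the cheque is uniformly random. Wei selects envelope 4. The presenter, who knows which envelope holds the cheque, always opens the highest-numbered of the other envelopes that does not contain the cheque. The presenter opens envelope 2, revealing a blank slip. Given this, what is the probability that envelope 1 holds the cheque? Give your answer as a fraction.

Condition on the true location of the cheque.
If it is in either of envelopes 1 and 4 (prior 1/4 each): the presenter would have opened envelope 3 instead, probability 0; weight (1/4)·0 = 0 each.
If it is in envelope 2 (prior 1/4): the presenter opened envelope 2, so this case is ruled out; weight (1/4)·0 = 0.
If it is in envelope 3 (prior 1/4): envelope 2 is the highest-numbered option available, probability 1; weight (1/4)·1 = 1/4.
The weights sum to 1/4.
So P(the cheque in envelope 1 | the presenter opened envelope 2) = 0 / (1/4) = 0.

0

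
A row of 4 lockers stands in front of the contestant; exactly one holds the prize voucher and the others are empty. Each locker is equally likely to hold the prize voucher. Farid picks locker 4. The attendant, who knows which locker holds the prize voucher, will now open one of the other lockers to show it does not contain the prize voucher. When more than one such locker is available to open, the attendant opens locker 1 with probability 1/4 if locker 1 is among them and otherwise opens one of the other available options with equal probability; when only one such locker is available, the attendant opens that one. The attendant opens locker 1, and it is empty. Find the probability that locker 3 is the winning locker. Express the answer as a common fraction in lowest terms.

1/3

Apply Bayes' rule, conditioning on where the prize voucher actually is.
If it is in locker 1 (prior 1/4): the attendant opened locker 1, so this case is ruled out; weight (1/4)·0 = 0.
If it is in any of lockers 2, 3, and 4 (prior 1/4 each): locker 1 is available, opened with probability 1/4; weight (1/4)·(1/4) = 1/16 each.
The weights sum to 3/16.
So P(the prize voucher in locker 3 | the attendant opened locker 1) = (1/16) / (3/16) = 1/3.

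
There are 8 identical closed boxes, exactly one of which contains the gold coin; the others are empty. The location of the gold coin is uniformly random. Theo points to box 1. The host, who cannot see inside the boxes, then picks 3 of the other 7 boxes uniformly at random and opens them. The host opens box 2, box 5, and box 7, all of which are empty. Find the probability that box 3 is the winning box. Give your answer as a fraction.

1/5

Because the host chose which boxes to open without knowing where the gold coin is, the choice is independent of the prize location. Learning that none of the 3 opened boxes holds the gold coin simply rules out those 3 locations and leaves the remaining 5 boxes still equally likely by symmetry.
So P(the gold coin in box 3) = 1/5.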